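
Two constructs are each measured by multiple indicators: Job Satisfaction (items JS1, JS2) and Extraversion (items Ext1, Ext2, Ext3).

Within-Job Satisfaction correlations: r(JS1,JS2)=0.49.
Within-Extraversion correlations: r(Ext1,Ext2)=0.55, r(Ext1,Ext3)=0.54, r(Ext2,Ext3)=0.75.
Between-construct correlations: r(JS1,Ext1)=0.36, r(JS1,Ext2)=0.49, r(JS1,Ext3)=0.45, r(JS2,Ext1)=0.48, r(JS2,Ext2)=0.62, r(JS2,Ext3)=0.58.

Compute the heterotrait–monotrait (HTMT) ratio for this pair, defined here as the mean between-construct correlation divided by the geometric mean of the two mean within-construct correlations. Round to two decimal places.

0.91

Between-construct mean = 2.98/6 = 0.4967.
Mean within-JS = 0.49/1 = 0.4900; mean within-Ext = 1.84/3 = 0.6133.
Geometric mean = √(0.4900 × 0.6133) = 0.5482.
HTMT = 0.4967 / 0.5482 = 0.91.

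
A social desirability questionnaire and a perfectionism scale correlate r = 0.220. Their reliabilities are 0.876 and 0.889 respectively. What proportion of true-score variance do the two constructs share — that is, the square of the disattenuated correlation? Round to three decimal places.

Disattenuated r = 0.220 / √(0.876 × 0.889) = 0.220 / 0.8825 = 0.2493.
Shared true-score variance = 0.2493² = 0.0622 ≈ 0.062.

0.062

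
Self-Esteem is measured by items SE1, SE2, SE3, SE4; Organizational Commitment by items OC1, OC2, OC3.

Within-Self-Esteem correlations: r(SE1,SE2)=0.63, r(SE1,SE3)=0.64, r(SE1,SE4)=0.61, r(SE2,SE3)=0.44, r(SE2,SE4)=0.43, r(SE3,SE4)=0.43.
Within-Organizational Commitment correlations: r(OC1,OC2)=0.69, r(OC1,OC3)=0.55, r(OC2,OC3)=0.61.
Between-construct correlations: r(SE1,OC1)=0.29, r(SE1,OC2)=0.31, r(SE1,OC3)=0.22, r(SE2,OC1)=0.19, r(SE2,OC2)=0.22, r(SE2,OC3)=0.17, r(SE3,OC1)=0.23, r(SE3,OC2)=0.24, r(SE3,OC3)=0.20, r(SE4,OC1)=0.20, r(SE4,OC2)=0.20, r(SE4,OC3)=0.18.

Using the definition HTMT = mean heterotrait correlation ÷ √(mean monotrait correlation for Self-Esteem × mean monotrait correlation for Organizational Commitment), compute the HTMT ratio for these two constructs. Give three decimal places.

Mean between = 2.65/12 = 0.2208.
Mean within-SE = 3.18/6 = 0.5300; mean within-OC = 1.85/3 = 0.6167.
Geometric mean = √(0.5300 × 0.6167) = 0.5717.
HTMT = 0.2208 / 0.5717 = 0.386.

0.386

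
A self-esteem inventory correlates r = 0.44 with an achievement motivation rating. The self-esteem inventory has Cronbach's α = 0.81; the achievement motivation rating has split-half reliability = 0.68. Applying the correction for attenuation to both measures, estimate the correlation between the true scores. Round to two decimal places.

r_true = r_obs / √(r_xx · r_yy) = 0.44 / √(0.81 × 0.68) = 0.44 / √0.5508 = 0.44 / 0.7422 ≈ 0.59.

0.59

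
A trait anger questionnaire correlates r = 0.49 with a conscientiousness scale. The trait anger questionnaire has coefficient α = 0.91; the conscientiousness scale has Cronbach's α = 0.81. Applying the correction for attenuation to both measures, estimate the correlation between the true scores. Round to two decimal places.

0.57

r_true = r_obs / √(r_xx · r_yy) = 0.49 / √(0.91 × 0.81) = 0.49 / √0.7371 = 0.49 / 0.8585 ≈ 0.57.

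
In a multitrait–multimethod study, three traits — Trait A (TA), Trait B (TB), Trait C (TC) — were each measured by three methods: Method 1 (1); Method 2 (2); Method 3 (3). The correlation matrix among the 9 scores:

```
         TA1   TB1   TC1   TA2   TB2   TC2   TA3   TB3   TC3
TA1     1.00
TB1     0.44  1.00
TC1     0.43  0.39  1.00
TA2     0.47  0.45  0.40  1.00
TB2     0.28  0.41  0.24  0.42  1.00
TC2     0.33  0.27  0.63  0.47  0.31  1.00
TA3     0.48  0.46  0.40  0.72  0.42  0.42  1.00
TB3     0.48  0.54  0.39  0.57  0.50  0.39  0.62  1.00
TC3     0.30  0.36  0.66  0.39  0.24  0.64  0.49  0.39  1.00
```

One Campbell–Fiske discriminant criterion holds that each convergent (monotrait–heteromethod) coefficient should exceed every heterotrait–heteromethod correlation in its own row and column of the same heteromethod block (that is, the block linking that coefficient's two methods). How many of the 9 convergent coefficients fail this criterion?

3

Each convergent coefficient versus the relevant comparison correlations:
TA (methods 1·2): 0.47 vs {0.28, 0.45, 0.33, 0.40} → pass.
TA (methods 1·3): 0.48 vs {0.48, 0.46, 0.30, 0.40} → fail.
TA (methods 2·3): 0.72 vs {0.57, 0.42, 0.39, 0.42} → pass.
TB (methods 1·2): 0.41 vs {0.45, 0.28, 0.27, 0.24} → fail.
TB (methods 1·3): 0.54 vs {0.46, 0.48, 0.36, 0.39} → pass.
TB (methods 2·3): 0.50 vs {0.42, 0.57, 0.24, 0.39} → fail.
TC (methods 1·2): 0.63 vs {0.40, 0.33, 0.24, 0.27} → pass.
TC (methods 1·3): 0.66 vs {0.40, 0.30, 0.39, 0.36} → pass.
TC (methods 2·3): 0.64 vs {0.42, 0.39, 0.39, 0.24} → pass.
3 of 9 fail.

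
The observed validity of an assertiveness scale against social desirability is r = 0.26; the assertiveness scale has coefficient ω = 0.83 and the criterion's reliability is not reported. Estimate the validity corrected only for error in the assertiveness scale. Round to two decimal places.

0.29

Single correction: r_c = r_obs / √r_xx = 0.26 / √0.83 = 0.26 / 0.9110 ≈ 0.29.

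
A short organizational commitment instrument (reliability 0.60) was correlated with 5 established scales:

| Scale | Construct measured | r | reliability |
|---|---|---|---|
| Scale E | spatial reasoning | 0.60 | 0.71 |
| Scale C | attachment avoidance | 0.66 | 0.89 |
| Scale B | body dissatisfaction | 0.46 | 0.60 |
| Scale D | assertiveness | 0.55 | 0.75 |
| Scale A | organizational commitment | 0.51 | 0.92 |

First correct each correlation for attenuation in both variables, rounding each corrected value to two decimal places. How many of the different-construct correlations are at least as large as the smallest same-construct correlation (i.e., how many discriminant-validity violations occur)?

4

Disattenuated r (r / √(r_scale · r_new)):
  Scale E (disc): 0.60 / √(0.71·0.60) = 0.92
  Scale C (disc): 0.66 / √(0.89·0.60) = 0.90
  Scale B (disc): 0.46 / √(0.60·0.60) = 0.77
  Scale D (disc): 0.55 / √(0.75·0.60) = 0.82
  Scale A (conv): 0.51 / √(0.92·0.60) = 0.69
Smallest convergent = 0.69. Discriminant values: 0.92, 0.90, 0.77, 0.82; count ≥ 0.69 → 4.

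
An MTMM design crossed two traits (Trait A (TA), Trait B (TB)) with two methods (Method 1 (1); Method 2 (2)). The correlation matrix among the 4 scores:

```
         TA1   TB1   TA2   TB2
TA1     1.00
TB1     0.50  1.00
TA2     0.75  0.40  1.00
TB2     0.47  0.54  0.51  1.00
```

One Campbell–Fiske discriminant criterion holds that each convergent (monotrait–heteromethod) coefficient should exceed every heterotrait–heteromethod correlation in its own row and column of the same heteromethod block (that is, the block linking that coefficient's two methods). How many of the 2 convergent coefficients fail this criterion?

Checking each validity diagonal entry against its comparison values:
TA (methods 1·2): 0.75 vs {0.47, 0.40} → pass.
TB (methods 1·2): 0.54 vs {0.40, 0.47} → pass.
0 of 2 fail.

0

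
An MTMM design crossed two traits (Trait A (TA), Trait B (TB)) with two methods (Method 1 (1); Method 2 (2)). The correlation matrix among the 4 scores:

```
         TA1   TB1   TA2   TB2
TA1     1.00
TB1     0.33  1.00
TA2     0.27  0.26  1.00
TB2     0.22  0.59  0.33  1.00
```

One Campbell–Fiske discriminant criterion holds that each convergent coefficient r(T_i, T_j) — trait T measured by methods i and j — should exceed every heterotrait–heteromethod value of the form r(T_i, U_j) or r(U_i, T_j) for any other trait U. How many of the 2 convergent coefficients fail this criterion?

0

Convergent coefficients and their comparison sets:
TA (methods 1·2): 0.27 vs {0.22, 0.26} → pass.
TB (methods 1·2): 0.59 vs {0.26, 0.22} → pass.
0 of 2 fail.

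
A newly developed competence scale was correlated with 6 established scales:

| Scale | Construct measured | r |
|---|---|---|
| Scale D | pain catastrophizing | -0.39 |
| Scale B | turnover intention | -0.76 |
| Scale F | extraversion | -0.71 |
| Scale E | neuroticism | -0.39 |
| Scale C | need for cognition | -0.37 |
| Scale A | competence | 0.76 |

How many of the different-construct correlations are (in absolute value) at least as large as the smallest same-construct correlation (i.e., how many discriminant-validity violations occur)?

Convergent (same construct = competence): Scale A.
Smallest convergent = 0.76. Discriminant |r|: 0.39, 0.76, 0.71, 0.39, 0.37; count ≥ 0.76 → 1.

1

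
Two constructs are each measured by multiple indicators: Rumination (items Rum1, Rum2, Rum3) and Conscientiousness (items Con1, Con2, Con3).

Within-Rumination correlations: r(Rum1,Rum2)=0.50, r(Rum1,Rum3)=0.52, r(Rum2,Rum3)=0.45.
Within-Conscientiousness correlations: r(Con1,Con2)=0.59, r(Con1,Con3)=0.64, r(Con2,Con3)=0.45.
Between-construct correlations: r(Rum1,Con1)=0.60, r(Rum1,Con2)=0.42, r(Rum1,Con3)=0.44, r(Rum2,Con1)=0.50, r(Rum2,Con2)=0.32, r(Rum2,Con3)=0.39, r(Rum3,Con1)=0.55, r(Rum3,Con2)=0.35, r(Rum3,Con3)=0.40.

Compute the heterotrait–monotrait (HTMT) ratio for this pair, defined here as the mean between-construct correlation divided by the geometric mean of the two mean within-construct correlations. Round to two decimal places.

Mean between = 3.97/9 = 0.4411.
Mean within-Rum = 1.47/3 = 0.4900; mean within-Con = 1.68/3 = 0.5600.
Geometric mean = √(0.4900 × 0.5600) = 0.5238.
HTMT = 0.4411 / 0.5238 = 0.84.

0.84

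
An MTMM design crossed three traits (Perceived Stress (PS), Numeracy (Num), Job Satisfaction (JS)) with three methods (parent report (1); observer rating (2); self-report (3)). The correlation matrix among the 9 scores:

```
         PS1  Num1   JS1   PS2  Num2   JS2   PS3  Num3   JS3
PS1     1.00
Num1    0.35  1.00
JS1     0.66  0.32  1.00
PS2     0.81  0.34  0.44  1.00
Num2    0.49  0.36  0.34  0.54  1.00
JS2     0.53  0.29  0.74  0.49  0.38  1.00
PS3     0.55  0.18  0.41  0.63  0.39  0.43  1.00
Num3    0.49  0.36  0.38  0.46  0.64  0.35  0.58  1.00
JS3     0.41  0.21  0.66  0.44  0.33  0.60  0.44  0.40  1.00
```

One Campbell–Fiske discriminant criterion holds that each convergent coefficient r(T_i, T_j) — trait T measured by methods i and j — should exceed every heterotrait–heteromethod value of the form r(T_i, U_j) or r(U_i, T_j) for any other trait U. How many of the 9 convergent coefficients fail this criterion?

2

Checking each validity diagonal entry against its comparison values:
PS (methods 1·2): 0.81 vs {0.49, 0.34, 0.53, 0.44} → pass.
PS (methods 1·3): 0.55 vs {0.49, 0.18, 0.41, 0.41} → pass.
PS (methods 2·3): 0.63 vs {0.46, 0.39, 0.44, 0.43} → pass.
Num (methods 1·2): 0.36 vs {0.34, 0.49, 0.29, 0.34} → fail.
Num (methods 1·3): 0.36 vs {0.18, 0.49, 0.21, 0.38} → fail.
Num (methods 2·3): 0.64 vs {0.39, 0.46, 0.33, 0.35} → pass.
JS (methods 1·2): 0.74 vs {0.44, 0.53, 0.34, 0.29} → pass.
JS (methods 1·3): 0.66 vs {0.41, 0.41, 0.38, 0.21} → pass.
JS (methods 2·3): 0.60 vs {0.43, 0.44, 0.35, 0.33} → pass.
2 of 9 fail.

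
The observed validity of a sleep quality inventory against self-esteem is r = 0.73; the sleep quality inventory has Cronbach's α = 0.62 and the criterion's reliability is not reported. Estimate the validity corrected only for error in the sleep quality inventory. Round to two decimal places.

0.93

Single correction: r_c = r_obs / √r_xx = 0.73 / √0.62 = 0.73 / 0.7874 ≈ 0.93.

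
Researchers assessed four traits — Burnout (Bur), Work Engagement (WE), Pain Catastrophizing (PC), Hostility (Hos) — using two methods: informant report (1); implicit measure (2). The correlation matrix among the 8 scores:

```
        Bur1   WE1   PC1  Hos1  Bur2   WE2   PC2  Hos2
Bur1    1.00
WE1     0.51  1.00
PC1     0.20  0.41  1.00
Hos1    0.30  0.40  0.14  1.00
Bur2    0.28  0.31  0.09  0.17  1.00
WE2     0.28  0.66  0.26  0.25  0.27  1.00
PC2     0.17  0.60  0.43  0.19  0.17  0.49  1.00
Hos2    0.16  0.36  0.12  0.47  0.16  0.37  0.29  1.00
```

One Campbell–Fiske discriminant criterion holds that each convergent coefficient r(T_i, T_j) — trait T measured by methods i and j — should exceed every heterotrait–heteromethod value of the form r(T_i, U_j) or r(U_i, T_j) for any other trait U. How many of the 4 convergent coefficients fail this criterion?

Checking each validity diagonal entry against its comparison values:
Bur (methods 1·2): 0.28 vs {0.28, 0.31, 0.17, 0.09, 0.16, 0.17} → fail.
WE (methods 1·2): 0.66 vs {0.31, 0.28, 0.60, 0.26, 0.36, 0.25} → pass.
PC (methods 1·2): 0.43 vs {0.09, 0.17, 0.26, 0.60, 0.12, 0.19} → fail.
Hos (methods 1·2): 0.47 vs {0.17, 0.16, 0.25, 0.36, 0.19, 0.12} → pass.
2 of 4 fail.

2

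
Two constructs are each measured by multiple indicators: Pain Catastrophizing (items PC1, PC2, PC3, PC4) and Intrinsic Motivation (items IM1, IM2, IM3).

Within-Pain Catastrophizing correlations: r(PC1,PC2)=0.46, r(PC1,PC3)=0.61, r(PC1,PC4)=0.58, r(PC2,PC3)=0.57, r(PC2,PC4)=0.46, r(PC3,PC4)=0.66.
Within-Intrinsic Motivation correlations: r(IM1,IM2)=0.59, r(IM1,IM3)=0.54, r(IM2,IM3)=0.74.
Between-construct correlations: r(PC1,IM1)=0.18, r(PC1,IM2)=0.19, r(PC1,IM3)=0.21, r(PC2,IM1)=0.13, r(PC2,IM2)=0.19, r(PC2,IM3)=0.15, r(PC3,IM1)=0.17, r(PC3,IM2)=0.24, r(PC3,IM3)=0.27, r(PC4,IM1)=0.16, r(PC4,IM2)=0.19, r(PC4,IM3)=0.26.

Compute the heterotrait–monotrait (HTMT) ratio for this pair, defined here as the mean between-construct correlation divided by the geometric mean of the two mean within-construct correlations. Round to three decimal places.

0.331

Mean heterotrait r = 2.34/12 = 0.1950.
Mean within-PC = 3.34/6 = 0.5567; mean within-IM = 1.87/3 = 0.6233.
Geometric mean = √(0.5567 × 0.6233) = 0.5891.
HTMT = 0.1950 / 0.5891 = 0.331.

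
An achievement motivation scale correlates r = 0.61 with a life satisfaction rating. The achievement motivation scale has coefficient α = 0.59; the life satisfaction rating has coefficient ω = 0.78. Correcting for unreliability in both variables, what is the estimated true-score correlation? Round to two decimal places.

0.90

r_true = r_obs / √(r_xx · r_yy) = 0.61 / √(0.59 × 0.78) = 0.61 / √0.4602 = 0.61 / 0.6784 ≈ 0.90.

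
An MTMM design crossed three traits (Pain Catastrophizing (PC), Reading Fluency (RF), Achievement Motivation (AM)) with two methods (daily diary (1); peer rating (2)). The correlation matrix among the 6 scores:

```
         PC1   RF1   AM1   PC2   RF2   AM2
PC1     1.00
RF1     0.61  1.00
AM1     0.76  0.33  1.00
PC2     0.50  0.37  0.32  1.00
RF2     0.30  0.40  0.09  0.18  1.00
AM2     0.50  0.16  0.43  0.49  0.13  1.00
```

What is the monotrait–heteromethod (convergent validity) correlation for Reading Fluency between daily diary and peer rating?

Same trait (RF), different methods: r(RF1, RF2) = 0.40.

0.40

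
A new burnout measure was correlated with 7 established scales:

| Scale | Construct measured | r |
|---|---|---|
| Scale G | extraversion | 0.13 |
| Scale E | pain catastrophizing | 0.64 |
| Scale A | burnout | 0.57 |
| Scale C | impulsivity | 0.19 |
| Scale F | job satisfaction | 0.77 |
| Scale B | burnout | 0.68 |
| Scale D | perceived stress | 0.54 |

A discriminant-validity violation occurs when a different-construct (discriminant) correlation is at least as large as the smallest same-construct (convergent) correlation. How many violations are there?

2

Convergent (same construct = burnout): Scale A, Scale B.
Smallest convergent = 0.57. Discriminant values: 0.13, 0.64, 0.19, 0.77, 0.54; count ≥ 0.57 → 2.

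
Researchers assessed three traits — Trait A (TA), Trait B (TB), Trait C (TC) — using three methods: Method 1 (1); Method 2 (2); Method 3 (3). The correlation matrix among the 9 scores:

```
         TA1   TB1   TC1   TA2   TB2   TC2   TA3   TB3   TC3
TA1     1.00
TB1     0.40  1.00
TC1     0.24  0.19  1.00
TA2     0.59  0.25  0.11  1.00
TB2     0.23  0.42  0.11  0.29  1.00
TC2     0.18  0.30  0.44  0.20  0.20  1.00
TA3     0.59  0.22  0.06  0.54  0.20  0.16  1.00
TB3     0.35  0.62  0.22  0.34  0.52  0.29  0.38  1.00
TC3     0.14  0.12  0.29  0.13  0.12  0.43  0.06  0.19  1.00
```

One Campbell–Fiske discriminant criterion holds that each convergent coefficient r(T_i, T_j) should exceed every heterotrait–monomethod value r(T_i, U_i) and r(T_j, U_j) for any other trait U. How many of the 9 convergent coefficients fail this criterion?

0

Convergent coefficients and their comparison sets:
TA (methods 1·2): 0.59 vs {0.40, 0.29, 0.24, 0.20} → pass.
TA (methods 1·3): 0.59 vs {0.40, 0.38, 0.24, 0.06} → pass.
TA (methods 2·3): 0.54 vs {0.29, 0.38, 0.20, 0.06} → pass.
TB (methods 1·2): 0.42 vs {0.40, 0.29, 0.19, 0.20} → pass.
TB (methods 1·3): 0.62 vs {0.40, 0.38, 0.19, 0.19} → pass.
TB (methods 2·3): 0.52 vs {0.29, 0.38, 0.20, 0.19} → pass.
TC (methods 1·2): 0.44 vs {0.24, 0.20, 0.19, 0.20} → pass.
TC (methods 1·3): 0.29 vs {0.24, 0.06, 0.19, 0.19} → pass.
TC (methods 2·3): 0.43 vs {0.20, 0.06, 0.20, 0.19} → pass.
0 of 9 fail.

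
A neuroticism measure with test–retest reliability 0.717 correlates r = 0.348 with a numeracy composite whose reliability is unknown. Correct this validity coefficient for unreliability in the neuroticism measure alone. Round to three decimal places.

Single correction: r_c = r_obs / √r_xx = 0.348 / √0.717 = 0.348 / 0.8468 ≈ 0.411.

0.411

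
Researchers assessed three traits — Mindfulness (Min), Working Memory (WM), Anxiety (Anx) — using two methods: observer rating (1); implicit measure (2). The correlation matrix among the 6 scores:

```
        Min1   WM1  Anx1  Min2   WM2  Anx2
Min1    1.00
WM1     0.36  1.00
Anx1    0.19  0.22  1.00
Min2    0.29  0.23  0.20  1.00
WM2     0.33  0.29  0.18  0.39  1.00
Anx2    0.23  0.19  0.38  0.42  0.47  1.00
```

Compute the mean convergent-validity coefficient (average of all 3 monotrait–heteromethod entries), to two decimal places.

0.32

Convergent values: 0.29, 0.29, 0.38; mean = 0.96/3 = 0.32.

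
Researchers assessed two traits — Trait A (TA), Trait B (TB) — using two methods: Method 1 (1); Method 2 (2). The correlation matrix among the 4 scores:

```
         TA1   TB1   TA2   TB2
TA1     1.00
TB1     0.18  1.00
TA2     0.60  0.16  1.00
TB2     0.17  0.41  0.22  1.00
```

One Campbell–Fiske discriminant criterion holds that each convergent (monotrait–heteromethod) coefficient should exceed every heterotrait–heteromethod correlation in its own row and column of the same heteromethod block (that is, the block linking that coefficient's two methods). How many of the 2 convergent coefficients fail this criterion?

0

Checking each validity diagonal entry against its comparison values:
TA (methods 1·2): 0.60 vs {0.17, 0.16} → pass.
TB (methods 1·2): 0.41 vs {0.16, 0.17} → pass.
0 of 2 fail.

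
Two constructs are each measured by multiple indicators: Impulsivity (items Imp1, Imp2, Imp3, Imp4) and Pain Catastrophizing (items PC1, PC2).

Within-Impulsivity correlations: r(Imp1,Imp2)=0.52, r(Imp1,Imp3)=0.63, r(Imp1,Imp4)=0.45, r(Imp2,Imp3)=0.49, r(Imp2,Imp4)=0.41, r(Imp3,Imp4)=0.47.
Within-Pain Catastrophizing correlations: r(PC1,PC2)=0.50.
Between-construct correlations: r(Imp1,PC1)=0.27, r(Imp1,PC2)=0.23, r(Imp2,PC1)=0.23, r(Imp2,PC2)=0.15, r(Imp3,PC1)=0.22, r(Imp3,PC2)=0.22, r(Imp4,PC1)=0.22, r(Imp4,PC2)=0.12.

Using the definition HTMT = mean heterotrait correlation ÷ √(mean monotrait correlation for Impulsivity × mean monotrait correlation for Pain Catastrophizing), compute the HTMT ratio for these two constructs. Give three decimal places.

0.417

Mean between = 1.66/8 = 0.2075.
Mean within-Imp = 2.97/6 = 0.4950; mean within-PC = 0.50/1 = 0.5000.
Geometric mean = √(0.4950 × 0.5000) = 0.4975.
HTMT = 0.2075 / 0.4975 = 0.417.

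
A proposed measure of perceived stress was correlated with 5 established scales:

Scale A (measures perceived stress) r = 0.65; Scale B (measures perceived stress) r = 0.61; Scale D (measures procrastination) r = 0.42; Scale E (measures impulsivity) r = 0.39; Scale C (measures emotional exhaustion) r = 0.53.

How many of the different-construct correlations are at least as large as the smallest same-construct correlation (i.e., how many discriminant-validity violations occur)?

0

Convergent (same construct = perceived stress): Scale A, Scale B.
Smallest convergent = 0.61. Discriminant values: 0.42, 0.39, 0.53; count ≥ 0.61 → 0.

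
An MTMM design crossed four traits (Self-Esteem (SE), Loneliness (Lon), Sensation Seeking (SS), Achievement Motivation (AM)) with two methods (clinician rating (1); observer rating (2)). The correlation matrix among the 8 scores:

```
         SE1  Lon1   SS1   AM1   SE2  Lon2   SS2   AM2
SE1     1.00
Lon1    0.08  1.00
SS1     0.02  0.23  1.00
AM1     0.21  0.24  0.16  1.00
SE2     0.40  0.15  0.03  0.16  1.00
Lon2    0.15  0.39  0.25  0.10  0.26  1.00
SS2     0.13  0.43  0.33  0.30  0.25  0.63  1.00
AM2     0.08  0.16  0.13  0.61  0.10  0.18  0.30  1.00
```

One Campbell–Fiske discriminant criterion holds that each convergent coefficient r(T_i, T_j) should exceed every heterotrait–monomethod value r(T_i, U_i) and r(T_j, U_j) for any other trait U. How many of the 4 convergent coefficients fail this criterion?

2

Checking each validity diagonal entry against its comparison values:
SE (methods 1·2): 0.40 vs {0.08, 0.26, 0.02, 0.25, 0.21, 0.10} → pass.
Lon (methods 1·2): 0.39 vs {0.08, 0.26, 0.23, 0.63, 0.24, 0.18} → fail.
SS (methods 1·2): 0.33 vs {0.02, 0.25, 0.23, 0.63, 0.16, 0.30} → fail.
AM (methods 1·2): 0.61 vs {0.21, 0.10, 0.24, 0.18, 0.16, 0.30} → pass.
2 of 4 fail.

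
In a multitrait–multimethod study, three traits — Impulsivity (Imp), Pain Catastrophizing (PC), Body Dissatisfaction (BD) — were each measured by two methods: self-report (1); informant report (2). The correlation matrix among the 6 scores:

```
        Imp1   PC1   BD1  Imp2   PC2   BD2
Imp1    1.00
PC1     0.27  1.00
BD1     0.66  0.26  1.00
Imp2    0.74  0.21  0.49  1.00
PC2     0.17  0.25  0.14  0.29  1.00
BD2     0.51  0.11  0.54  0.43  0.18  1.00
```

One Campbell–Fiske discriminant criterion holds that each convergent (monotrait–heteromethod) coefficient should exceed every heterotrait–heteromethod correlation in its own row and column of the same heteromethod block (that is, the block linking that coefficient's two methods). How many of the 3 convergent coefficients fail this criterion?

0

Convergent coefficients and their comparison sets:
Imp (methods 1·2): 0.74 vs {0.17, 0.21, 0.51, 0.49} → pass.
PC (methods 1·2): 0.25 vs {0.21, 0.17, 0.11, 0.14} → pass.
BD (methods 1·2): 0.54 vs {0.49, 0.51, 0.14, 0.11} → pass.
0 of 3 fail.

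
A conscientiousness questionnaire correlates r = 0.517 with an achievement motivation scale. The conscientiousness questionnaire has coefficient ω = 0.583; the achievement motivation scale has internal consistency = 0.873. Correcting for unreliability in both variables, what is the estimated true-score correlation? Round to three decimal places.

0.725

r_true = r_obs / √(r_xx · r_yy) = 0.517 / √(0.583 × 0.873) = 0.517 / √0.508959 = 0.517 / 0.7134 ≈ 0.725.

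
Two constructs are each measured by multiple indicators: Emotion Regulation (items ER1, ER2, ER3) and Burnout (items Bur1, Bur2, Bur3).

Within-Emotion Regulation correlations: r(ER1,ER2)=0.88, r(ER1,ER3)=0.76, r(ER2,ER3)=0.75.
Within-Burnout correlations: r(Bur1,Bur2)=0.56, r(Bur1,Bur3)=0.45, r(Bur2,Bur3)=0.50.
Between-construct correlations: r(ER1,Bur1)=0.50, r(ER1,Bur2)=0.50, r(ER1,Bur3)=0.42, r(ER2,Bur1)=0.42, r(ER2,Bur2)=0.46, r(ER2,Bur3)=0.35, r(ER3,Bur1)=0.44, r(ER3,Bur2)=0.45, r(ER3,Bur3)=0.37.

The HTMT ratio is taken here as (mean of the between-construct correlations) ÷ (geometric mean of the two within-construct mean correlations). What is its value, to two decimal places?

Between-construct mean = 3.91/9 = 0.4344.
Mean within-ER = 2.39/3 = 0.7967; mean within-Bur = 1.51/3 = 0.5033.
Geometric mean = √(0.7967 × 0.5033) = 0.6332.
HTMT = 0.4344 / 0.6332 = 0.69.

0.69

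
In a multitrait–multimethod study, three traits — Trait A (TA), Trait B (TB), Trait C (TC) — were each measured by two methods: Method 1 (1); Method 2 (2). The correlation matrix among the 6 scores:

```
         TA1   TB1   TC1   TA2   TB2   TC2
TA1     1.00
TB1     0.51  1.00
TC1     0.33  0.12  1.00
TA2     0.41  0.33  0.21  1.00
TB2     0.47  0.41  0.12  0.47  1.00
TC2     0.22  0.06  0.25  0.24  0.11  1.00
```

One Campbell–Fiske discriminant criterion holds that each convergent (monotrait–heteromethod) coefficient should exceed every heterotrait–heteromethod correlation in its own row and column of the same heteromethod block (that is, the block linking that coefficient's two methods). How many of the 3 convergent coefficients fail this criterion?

Convergent coefficients and their comparison sets:
TA (methods 1·2): 0.41 vs {0.47, 0.33, 0.22, 0.21} → fail.
TB (methods 1·2): 0.41 vs {0.33, 0.47, 0.06, 0.12} → fail.
TC (methods 1·2): 0.25 vs {0.21, 0.22, 0.12, 0.06} → pass.
2 of 3 fail.

2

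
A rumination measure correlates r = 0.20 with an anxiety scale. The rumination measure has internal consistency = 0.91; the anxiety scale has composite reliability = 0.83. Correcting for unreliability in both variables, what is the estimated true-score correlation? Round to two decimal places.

r_true = r_obs / √(r_xx · r_yy) = 0.20 / √(0.91 × 0.83) = 0.20 / √0.7553 = 0.20 / 0.8691 ≈ 0.23.

0.23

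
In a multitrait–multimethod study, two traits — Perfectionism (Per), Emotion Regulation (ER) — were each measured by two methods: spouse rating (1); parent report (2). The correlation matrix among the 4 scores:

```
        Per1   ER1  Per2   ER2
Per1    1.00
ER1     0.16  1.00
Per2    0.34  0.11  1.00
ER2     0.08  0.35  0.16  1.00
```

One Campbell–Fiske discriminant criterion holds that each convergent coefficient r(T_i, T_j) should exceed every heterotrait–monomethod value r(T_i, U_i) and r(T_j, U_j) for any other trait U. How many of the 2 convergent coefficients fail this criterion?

Checking each validity diagonal entry against its comparison values:
Per (methods 1·2): 0.34 vs {0.16, 0.16} → pass.
ER (methods 1·2): 0.35 vs {0.16, 0.16} → pass.
0 of 2 fail.

0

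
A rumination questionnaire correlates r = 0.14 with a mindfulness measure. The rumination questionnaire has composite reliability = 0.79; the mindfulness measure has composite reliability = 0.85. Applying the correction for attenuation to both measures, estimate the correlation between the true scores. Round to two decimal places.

r_true = r_obs / √(r_xx · r_yy) = 0.14 / √(0.79 × 0.85) = 0.14 / √0.6715 = 0.14 / 0.8195 ≈ 0.17.

0.17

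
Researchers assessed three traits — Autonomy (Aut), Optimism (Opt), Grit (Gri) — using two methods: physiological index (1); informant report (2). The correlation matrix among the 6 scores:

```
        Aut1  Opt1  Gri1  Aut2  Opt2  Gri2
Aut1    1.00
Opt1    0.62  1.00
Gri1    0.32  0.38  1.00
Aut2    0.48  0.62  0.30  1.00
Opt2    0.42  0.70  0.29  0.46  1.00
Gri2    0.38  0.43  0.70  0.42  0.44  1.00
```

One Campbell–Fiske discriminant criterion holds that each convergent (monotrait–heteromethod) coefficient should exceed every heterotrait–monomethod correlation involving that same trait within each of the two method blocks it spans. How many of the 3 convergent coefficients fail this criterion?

Convergent coefficients and their comparison sets:
Aut (methods 1·2): 0.48 vs {0.62, 0.46, 0.32, 0.42} → fail.
Opt (methods 1·2): 0.70 vs {0.62, 0.46, 0.38, 0.44} → pass.
Gri (methods 1·2): 0.70 vs {0.32, 0.42, 0.38, 0.44} → pass.
1 of 3 fail.

1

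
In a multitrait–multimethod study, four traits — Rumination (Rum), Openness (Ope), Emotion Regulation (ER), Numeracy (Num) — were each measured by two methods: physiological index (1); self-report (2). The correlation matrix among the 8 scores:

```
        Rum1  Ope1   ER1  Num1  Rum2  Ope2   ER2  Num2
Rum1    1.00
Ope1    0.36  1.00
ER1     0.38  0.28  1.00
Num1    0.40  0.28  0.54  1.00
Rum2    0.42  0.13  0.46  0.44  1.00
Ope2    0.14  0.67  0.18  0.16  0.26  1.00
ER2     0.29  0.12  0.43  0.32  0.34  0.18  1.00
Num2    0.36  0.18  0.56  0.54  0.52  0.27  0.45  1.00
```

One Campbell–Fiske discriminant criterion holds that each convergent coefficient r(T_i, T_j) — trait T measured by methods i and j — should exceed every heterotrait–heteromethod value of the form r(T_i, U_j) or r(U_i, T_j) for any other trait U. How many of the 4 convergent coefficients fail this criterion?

Each convergent coefficient versus the relevant comparison correlations:
Rum (methods 1·2): 0.42 vs {0.14, 0.13, 0.29, 0.46, 0.36, 0.44} → fail.
Ope (methods 1·2): 0.67 vs {0.13, 0.14, 0.12, 0.18, 0.18, 0.16} → pass.
ER (methods 1·2): 0.43 vs {0.46, 0.29, 0.18, 0.12, 0.56, 0.32} → fail.
Num (methods 1·2): 0.54 vs {0.44, 0.36, 0.16, 0.18, 0.32, 0.56} → fail.
3 of 4 fail.

3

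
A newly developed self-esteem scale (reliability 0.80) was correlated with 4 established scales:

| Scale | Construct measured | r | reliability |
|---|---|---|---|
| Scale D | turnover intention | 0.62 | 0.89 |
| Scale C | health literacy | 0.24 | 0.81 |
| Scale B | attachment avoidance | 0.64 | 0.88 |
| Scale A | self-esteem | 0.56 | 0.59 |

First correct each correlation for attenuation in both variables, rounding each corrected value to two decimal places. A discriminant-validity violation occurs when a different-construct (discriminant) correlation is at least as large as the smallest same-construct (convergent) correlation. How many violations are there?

0

Disattenuated r (r / √(r_scale · r_new)):
  Scale D (disc): 0.62 / √(0.89·0.80) = 0.73
  Scale C (disc): 0.24 / √(0.81·0.80) = 0.30
  Scale B (disc): 0.64 / √(0.88·0.80) = 0.76
  Scale A (conv): 0.56 / √(0.59·0.80) = 0.82
Smallest convergent = 0.82. Discriminant values: 0.73, 0.30, 0.76; count ≥ 0.82 → 0.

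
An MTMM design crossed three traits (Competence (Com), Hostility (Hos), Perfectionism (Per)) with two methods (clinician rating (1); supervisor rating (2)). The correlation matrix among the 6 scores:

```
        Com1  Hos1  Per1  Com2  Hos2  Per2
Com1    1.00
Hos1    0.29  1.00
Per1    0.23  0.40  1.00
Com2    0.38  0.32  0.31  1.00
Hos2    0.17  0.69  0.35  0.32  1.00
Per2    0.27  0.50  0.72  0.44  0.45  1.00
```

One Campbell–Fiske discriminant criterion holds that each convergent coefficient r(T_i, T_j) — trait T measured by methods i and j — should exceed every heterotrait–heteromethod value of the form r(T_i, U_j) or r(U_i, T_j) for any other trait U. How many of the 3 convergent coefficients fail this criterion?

Checking each validity diagonal entry against its comparison values:
Com (methods 1·2): 0.38 vs {0.17, 0.32, 0.27, 0.31} → pass.
Hos (methods 1·2): 0.69 vs {0.32, 0.17, 0.50, 0.35} → pass.
Per (methods 1·2): 0.72 vs {0.31, 0.27, 0.35, 0.50} → pass.
0 of 3 fail.

0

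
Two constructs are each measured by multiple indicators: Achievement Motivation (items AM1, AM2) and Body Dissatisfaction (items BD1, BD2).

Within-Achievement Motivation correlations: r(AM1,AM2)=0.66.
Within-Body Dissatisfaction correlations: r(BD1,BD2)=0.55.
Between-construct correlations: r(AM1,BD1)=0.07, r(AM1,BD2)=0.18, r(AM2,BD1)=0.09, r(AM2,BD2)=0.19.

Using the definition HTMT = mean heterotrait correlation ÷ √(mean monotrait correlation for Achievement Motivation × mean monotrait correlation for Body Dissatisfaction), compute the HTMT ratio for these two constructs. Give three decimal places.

Mean heterotrait r = 0.53/4 = 0.1325.
Mean within-AM = 0.66/1 = 0.6600; mean within-BD = 0.55/1 = 0.5500.
Geometric mean = √(0.6600 × 0.5500) = 0.6025.
HTMT = 0.1325 / 0.6025 = 0.220.

0.220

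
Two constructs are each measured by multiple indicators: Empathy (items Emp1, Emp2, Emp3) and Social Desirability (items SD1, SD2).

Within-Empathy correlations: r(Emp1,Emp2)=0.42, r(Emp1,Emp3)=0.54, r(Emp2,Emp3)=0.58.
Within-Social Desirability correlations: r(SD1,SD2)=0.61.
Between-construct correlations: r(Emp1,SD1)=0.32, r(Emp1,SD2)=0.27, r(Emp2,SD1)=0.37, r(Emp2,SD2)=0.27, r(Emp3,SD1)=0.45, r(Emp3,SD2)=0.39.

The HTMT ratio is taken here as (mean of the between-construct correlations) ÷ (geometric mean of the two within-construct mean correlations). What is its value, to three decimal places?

Mean heterotrait r = 2.07/6 = 0.3450.
Mean within-Emp = 1.54/3 = 0.5133; mean within-SD = 0.61/1 = 0.6100.
Geometric mean = √(0.5133 × 0.6100) = 0.5596.
HTMT = 0.3450 / 0.5596 = 0.617.

0.617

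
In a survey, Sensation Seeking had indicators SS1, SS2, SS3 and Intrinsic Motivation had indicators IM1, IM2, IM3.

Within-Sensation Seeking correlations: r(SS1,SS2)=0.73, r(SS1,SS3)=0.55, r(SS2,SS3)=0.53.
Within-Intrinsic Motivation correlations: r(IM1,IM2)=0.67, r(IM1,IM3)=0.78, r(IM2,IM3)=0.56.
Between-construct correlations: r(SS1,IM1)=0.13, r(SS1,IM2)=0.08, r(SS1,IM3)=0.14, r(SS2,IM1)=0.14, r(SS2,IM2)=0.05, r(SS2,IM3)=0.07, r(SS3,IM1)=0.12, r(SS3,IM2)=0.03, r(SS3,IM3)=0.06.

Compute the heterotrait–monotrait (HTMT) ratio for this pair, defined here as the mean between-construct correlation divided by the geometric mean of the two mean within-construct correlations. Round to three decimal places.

0.143

Mean heterotrait r = 0.82/9 = 0.0911.
Mean within-SS = 1.81/3 = 0.6033; mean within-IM = 2.01/3 = 0.6700.
Geometric mean = √(0.6033 × 0.6700) = 0.6358.
HTMT = 0.0911 / 0.6358 = 0.143.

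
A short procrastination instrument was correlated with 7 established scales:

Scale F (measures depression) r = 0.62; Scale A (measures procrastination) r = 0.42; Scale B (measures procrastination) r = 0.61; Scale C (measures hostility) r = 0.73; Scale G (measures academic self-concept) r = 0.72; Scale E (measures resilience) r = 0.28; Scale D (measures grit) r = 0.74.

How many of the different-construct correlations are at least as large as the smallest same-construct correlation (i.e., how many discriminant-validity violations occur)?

4

Convergent (same construct = procrastination): Scale A, Scale B.
Smallest convergent = 0.42. Discriminant values: 0.62, 0.73, 0.72, 0.28, 0.74; count ≥ 0.42 → 4.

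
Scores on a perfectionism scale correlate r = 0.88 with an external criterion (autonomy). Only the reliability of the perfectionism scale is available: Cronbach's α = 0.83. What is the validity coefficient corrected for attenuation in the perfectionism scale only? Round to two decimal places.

Single correction: r_c = r_obs / √r_xx = 0.88 / √0.83 = 0.88 / 0.9110 ≈ 0.97.

0.97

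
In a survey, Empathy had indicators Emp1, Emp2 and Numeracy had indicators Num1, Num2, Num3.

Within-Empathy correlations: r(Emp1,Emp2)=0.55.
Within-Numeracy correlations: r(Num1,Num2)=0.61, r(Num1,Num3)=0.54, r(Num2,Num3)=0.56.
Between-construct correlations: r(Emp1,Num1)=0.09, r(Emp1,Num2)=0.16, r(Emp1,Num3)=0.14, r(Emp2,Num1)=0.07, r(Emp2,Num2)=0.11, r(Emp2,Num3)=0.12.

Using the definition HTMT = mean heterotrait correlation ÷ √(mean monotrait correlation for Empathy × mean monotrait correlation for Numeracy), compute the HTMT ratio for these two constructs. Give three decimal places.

Mean between = 0.69/6 = 0.1150.
Mean within-Emp = 0.55/1 = 0.5500; mean within-Num = 1.71/3 = 0.5700.
Geometric mean = √(0.5500 × 0.5700) = 0.5599.
HTMT = 0.1150 / 0.5599 = 0.205.

0.205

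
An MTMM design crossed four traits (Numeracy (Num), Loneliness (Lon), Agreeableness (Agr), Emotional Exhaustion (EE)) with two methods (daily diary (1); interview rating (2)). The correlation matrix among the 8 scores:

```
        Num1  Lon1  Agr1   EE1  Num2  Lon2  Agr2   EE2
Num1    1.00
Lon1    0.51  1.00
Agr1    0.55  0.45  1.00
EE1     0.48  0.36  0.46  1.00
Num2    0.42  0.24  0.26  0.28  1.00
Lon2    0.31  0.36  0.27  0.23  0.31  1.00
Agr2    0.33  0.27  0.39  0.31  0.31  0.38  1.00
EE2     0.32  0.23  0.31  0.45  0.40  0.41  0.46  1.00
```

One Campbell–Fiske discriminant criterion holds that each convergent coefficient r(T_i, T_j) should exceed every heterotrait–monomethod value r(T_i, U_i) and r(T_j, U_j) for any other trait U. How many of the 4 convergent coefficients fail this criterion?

4

Convergent coefficients and their comparison sets:
Num (methods 1·2): 0.42 vs {0.51, 0.31, 0.55, 0.31, 0.48, 0.40} → fail.
Lon (methods 1·2): 0.36 vs {0.51, 0.31, 0.45, 0.38, 0.36, 0.41} → fail.
Agr (methods 1·2): 0.39 vs {0.55, 0.31, 0.45, 0.38, 0.46, 0.46} → fail.
EE (methods 1·2): 0.45 vs {0.48, 0.40, 0.36, 0.41, 0.46, 0.46} → fail.
4 of 4 fail.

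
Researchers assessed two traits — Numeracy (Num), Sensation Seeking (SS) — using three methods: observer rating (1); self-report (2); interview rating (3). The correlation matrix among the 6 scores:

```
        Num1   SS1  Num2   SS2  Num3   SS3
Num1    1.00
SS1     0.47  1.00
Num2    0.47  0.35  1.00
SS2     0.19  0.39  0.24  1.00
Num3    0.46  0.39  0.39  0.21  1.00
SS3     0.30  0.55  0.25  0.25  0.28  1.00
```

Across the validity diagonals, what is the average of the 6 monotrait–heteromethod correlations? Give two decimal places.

0.42

Convergent values: 0.47, 0.46, 0.39, 0.39, 0.55, 0.25; mean = 2.51/6 = 0.42.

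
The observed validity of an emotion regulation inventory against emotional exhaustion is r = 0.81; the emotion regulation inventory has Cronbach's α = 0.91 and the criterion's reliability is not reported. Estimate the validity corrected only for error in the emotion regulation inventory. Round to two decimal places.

0.85

Single correction: r_c = r_obs / √r_xx = 0.81 / √0.91 = 0.81 / 0.9539 ≈ 0.85.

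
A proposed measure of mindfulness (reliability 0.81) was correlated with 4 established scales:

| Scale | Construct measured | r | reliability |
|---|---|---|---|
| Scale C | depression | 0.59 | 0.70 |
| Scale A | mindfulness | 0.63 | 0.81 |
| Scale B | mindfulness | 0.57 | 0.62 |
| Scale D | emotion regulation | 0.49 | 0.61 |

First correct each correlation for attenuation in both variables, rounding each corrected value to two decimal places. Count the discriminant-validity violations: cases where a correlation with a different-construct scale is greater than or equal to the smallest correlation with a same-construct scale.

1

Disattenuated r (r / √(r_scale · r_new)):
  Scale C (disc): 0.59 / √(0.70·0.81) = 0.78
  Scale A (conv): 0.63 / √(0.81·0.81) = 0.78
  Scale B (conv): 0.57 / √(0.62·0.81) = 0.80
  Scale D (disc): 0.49 / √(0.61·0.81) = 0.70
Smallest convergent = 0.78. Discriminant values: 0.78, 0.70; count ≥ 0.78 → 1.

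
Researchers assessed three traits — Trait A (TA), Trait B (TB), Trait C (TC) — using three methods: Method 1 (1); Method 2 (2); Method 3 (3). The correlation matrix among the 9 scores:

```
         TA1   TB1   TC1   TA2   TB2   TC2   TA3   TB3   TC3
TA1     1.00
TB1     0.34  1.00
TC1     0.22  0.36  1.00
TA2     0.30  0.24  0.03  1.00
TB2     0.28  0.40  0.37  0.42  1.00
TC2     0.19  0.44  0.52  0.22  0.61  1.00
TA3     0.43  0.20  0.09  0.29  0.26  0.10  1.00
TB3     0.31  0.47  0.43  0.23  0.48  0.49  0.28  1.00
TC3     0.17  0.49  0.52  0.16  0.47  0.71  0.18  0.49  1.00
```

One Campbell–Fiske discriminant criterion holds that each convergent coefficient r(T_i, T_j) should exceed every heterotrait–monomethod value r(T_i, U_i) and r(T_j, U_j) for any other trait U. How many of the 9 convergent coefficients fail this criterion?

6

Each convergent coefficient versus the relevant comparison correlations:
TA (methods 1·2): 0.30 vs {0.34, 0.42, 0.22, 0.22} → fail.
TA (methods 1·3): 0.43 vs {0.34, 0.28, 0.22, 0.18} → pass.
TA (methods 2·3): 0.29 vs {0.42, 0.28, 0.22, 0.18} → fail.
TB (methods 1·2): 0.40 vs {0.34, 0.42, 0.36, 0.61} → fail.
TB (methods 1·3): 0.47 vs {0.34, 0.28, 0.36, 0.49} → fail.
TB (methods 2·3): 0.48 vs {0.42, 0.28, 0.61, 0.49} → fail.
TC (methods 1·2): 0.52 vs {0.22, 0.22, 0.36, 0.61} → fail.
TC (methods 1·3): 0.52 vs {0.22, 0.18, 0.36, 0.49} → pass.
TC (methods 2·3): 0.71 vs {0.22, 0.18, 0.61, 0.49} → pass.
6 of 9 fail.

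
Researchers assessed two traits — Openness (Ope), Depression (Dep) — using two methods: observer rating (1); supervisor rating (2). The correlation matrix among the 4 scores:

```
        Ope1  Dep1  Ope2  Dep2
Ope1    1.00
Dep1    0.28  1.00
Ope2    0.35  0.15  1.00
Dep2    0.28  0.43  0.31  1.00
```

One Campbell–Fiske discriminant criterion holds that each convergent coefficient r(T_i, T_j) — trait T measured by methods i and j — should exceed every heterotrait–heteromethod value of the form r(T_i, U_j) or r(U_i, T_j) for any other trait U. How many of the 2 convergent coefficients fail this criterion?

0

Convergent coefficients and their comparison sets:
Ope (methods 1·2): 0.35 vs {0.28, 0.15} → pass.
Dep (methods 1·2): 0.43 vs {0.15, 0.28} → pass.
0 of 2 fail.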